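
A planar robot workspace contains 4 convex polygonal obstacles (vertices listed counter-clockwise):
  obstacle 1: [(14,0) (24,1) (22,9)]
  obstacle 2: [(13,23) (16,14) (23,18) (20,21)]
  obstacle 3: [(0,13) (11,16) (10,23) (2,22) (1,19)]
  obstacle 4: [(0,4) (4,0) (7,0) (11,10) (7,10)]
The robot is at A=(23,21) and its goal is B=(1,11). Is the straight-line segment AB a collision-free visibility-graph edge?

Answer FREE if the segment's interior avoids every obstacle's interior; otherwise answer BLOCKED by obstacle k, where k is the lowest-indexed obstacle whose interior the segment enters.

BLOCKED by obstacle 2

Obstacle 1 [(14,0) (24,1) (22,9)]:
  edge (14,0)–(24,1): clear
  edge (24,1)–(22,9): clear
  edge (22,9)–(14,0): clear
  midpoint (12,16) outside
  → clear
Obstacle 2 [(13,23) (16,14) (23,18) (20,21)]:
  edge (13,23)–(16,14): crosses AB
  edge (16,14)–(23,18): clear
  edge (23,18)–(20,21): crosses AB
  edge (20,21)–(13,23): clear
  → BLOCKED
Obstacle 3 [(0,13) (11,16) (10,23) (2,22) (1,19)]:
  edge (0,13)–(11,16): clear
  edge (11,16)–(10,23): clear
  edge (10,23)–(2,22): clear
  edge (2,22)–(1,19): clear
  edge (1,19)–(0,13): clear
  midpoint (12,16) outside
  → clear
Obstacle 4 [(0,4) (4,0) (7,0) (11,10) (7,10)]:
  edge (0,4)–(4,0): clear
  edge (4,0)–(7,0): clear
  edge (7,0)–(11,10): clear
  edge (11,10)–(7,10): clear
  edge (7,10)–(0,4): clear
  midpoint (12,16) outside
  → clear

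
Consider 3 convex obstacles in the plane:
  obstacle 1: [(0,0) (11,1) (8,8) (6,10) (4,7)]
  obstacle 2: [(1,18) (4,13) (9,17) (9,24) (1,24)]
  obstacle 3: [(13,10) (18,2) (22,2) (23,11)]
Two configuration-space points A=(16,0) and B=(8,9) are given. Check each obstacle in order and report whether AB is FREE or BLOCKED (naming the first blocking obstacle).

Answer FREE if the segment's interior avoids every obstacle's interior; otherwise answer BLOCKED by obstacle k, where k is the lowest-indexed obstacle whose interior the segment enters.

Obstacle 1 [(0,0) (11,1) (8,8) (6,10) (4,7)]:
  edge (0,0)–(11,1): clear
  edge (11,1)–(8,8): clear
  edge (8,8)–(6,10): clear
  edge (6,10)–(4,7): clear
  edge (4,7)–(0,0): clear
  midpoint (12,9/2) outside
  → clear
Obstacle 2 [(1,18) (4,13) (9,17) (9,24) (1,24)]:
  edge (1,18)–(4,13): clear
  edge (4,13)–(9,17): clear
  edge (9,17)–(9,24): clear
  edge (9,24)–(1,24): clear
  edge (1,24)–(1,18): clear
  midpoint (12,9/2) outside
  → clear
Obstacle 3 [(13,10) (18,2) (22,2) (23,11)]:
  edge (13,10)–(18,2): clear
  edge (18,2)–(22,2): clear
  edge (22,2)–(23,11): clear
  edge (23,11)–(13,10): clear
  midpoint (12,9/2) outside
  → clear

FREE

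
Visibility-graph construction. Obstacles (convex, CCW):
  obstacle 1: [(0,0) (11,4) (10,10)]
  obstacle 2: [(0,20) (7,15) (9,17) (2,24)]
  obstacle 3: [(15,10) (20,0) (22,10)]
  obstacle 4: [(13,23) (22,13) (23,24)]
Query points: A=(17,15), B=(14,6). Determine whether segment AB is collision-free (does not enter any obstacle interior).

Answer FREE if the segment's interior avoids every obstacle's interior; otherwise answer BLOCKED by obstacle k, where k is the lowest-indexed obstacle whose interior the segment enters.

BLOCKED by obstacle 3

Obstacle 1 [(0,0) (11,4) (10,10)]:
  edge (0,0)–(11,4): clear
  edge (11,4)–(10,10): clear
  edge (10,10)–(0,0): clear
  midpoint (31/2,21/2) outside
  → clear
Obstacle 2 [(0,20) (7,15) (9,17) (2,24)]:
  edge (0,20)–(7,15): clear
  edge (7,15)–(9,17): clear
  edge (9,17)–(2,24): clear
  edge (2,24)–(0,20): clear
  midpoint (31/2,21/2) outside
  → clear
Obstacle 3 [(15,10) (20,0) (22,10)]:
  edge (15,10)–(20,0): crosses AB
  edge (20,0)–(22,10): clear
  edge (22,10)–(15,10): crosses AB
  → BLOCKED
Obstacle 4 [(13,23) (22,13) (23,24)]:
  edge (13,23)–(22,13): clear
  edge (22,13)–(23,24): clear
  edge (23,24)–(13,23): clear
  midpoint (31/2,21/2) outside
  → clear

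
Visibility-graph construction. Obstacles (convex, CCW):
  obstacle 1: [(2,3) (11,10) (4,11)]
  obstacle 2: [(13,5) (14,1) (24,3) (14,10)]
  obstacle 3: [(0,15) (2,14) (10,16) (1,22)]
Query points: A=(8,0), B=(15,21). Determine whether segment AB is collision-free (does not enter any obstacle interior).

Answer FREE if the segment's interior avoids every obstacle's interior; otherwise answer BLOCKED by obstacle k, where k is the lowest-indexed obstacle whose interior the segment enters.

FREE

Obstacle 1 [(2,3) (11,10) (4,11)]:
  edge (2,3)–(11,10): clear
  edge (11,10)–(4,11): clear
  edge (4,11)–(2,3): clear
  midpoint (23/2,21/2) outside
  → clear
Obstacle 2 [(13,5) (14,1) (24,3) (14,10)]:
  edge (13,5)–(14,1): clear
  edge (14,1)–(24,3): clear
  edge (24,3)–(14,10): clear
  edge (14,10)–(13,5): clear
  midpoint (23/2,21/2) outside
  → clear
Obstacle 3 [(0,15) (2,14) (10,16) (1,22)]:
  edge (0,15)–(2,14): clear
  edge (2,14)–(10,16): clear
  edge (10,16)–(1,22): clear
  edge (1,22)–(0,15): clear
  midpoint (23/2,21/2) outside
  → clear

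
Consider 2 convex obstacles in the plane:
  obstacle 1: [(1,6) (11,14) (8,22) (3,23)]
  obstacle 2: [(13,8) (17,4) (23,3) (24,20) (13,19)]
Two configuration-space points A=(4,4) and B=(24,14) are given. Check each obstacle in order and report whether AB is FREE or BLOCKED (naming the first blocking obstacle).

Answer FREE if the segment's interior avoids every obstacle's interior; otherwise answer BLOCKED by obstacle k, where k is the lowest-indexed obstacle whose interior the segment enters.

Obstacle 1 [(1,6) (11,14) (8,22) (3,23)]:
  edge (1,6)–(11,14): clear
  edge (11,14)–(8,22): clear
  edge (8,22)–(3,23): clear
  edge (3,23)–(1,6): clear
  midpoint (14,9) outside
  → clear
Obstacle 2 [(13,8) (17,4) (23,3) (24,20) (13,19)]:
  edge (13,8)–(17,4): clear
  edge (17,4)–(23,3): clear
  edge (23,3)–(24,20): crosses AB
  edge (24,20)–(13,19): clear
  edge (13,19)–(13,8): crosses AB
  → BLOCKED

BLOCKED by obstacle 2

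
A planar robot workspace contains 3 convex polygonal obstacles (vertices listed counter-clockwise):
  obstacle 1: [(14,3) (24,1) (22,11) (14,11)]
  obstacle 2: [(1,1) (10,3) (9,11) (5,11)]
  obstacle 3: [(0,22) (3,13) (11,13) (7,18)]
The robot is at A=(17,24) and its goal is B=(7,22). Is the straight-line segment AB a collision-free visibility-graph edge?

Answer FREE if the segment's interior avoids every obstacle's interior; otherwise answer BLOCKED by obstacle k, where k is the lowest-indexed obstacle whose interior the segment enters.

Obstacle 1 [(14,3) (24,1) (22,11) (14,11)]:
  edge (14,3)–(24,1): clear
  edge (24,1)–(22,11): clear
  edge (22,11)–(14,11): clear
  edge (14,11)–(14,3): clear
  midpoint (12,23) outside
  → clear
Obstacle 2 [(1,1) (10,3) (9,11) (5,11)]:
  edge (1,1)–(10,3): clear
  edge (10,3)–(9,11): clear
  edge (9,11)–(5,11): clear
  edge (5,11)–(1,1): clear
  midpoint (12,23) outside
  → clear
Obstacle 3 [(0,22) (3,13) (11,13) (7,18)]:
  edge (0,22)–(3,13): clear
  edge (3,13)–(11,13): clear
  edge (11,13)–(7,18): clear
  edge (7,18)–(0,22): clear
  midpoint (12,23) outside
  → clear

FREE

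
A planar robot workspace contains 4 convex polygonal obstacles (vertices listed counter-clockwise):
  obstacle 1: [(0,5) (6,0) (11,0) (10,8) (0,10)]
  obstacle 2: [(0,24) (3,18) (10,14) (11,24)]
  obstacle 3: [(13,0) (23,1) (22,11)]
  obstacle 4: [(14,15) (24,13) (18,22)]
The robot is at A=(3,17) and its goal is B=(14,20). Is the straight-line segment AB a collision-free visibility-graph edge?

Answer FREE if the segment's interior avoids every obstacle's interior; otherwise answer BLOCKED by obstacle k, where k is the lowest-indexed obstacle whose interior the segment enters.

Obstacle 1 [(0,5) (6,0) (11,0) (10,8) (0,10)]:
  edge (0,5)–(6,0): clear
  edge (6,0)–(11,0): clear
  edge (11,0)–(10,8): clear
  edge (10,8)–(0,10): clear
  edge (0,10)–(0,5): clear
  midpoint (17/2,37/2) outside
  → clear
Obstacle 2 [(0,24) (3,18) (10,14) (11,24)]:
  edge (0,24)–(3,18): clear
  edge (3,18)–(10,14): crosses AB
  edge (10,14)–(11,24): crosses AB
  edge (11,24)–(0,24): clear
  → BLOCKED
Obstacle 3 [(13,0) (23,1) (22,11)]:
  edge (13,0)–(23,1): clear
  edge (23,1)–(22,11): clear
  edge (22,11)–(13,0): clear
  midpoint (17/2,37/2) outside
  → clear
Obstacle 4 [(14,15) (24,13) (18,22)]:
  edge (14,15)–(24,13): clear
  edge (24,13)–(18,22): clear
  edge (18,22)–(14,15): clear
  midpoint (17/2,37/2) outside
  → clear

BLOCKED by obstacle 2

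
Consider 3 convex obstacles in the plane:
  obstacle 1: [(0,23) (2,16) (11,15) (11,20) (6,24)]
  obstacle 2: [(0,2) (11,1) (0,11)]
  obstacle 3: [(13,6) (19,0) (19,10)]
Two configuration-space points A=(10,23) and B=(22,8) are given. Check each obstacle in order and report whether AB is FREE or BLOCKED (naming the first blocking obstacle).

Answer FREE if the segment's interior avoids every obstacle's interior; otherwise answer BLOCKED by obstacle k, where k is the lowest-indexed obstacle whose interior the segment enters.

FREE

Obstacle 1 [(0,23) (2,16) (11,15) (11,20) (6,24)]:
  edge (0,23)–(2,16): clear
  edge (2,16)–(11,15): clear
  edge (11,15)–(11,20): clear
  edge (11,20)–(6,24): clear
  edge (6,24)–(0,23): clear
  midpoint (16,31/2) outside
  → clear
Obstacle 2 [(0,2) (11,1) (0,11)]:
  edge (0,2)–(11,1): clear
  edge (11,1)–(0,11): clear
  edge (0,11)–(0,2): clear
  midpoint (16,31/2) outside
  → clear
Obstacle 3 [(13,6) (19,0) (19,10)]:
  edge (13,6)–(19,0): clear
  edge (19,0)–(19,10): clear
  edge (19,10)–(13,6): clear
  midpoint (16,31/2) outside
  → clear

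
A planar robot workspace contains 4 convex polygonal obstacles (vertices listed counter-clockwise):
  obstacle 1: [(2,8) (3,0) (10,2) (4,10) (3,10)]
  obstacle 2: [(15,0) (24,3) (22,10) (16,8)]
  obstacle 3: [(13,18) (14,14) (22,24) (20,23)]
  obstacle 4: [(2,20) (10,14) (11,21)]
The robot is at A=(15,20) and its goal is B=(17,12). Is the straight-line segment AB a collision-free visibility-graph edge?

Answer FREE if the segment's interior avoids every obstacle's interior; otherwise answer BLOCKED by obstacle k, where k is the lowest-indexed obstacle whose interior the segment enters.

BLOCKED by obstacle 3

Obstacle 1 [(2,8) (3,0) (10,2) (4,10) (3,10)]:
  edge (2,8)–(3,0): clear
  edge (3,0)–(10,2): clear
  edge (10,2)–(4,10): clear
  edge (4,10)–(3,10): clear
  edge (3,10)–(2,8): clear
  midpoint (16,16) outside
  → clear
Obstacle 2 [(15,0) (24,3) (22,10) (16,8)]:
  edge (15,0)–(24,3): clear
  edge (24,3)–(22,10): clear
  edge (22,10)–(16,8): clear
  edge (16,8)–(15,0): clear
  midpoint (16,16) outside
  → clear
Obstacle 3 [(13,18) (14,14) (22,24) (20,23)]:
  edge (13,18)–(14,14): clear
  edge (14,14)–(22,24): crosses AB
  edge (22,24)–(20,23): clear
  edge (20,23)–(13,18): crosses AB
  → BLOCKED
Obstacle 4 [(2,20) (10,14) (11,21)]:
  edge (2,20)–(10,14): clear
  edge (10,14)–(11,21): clear
  edge (11,21)–(2,20): clear
  midpoint (16,16) outside
  → clear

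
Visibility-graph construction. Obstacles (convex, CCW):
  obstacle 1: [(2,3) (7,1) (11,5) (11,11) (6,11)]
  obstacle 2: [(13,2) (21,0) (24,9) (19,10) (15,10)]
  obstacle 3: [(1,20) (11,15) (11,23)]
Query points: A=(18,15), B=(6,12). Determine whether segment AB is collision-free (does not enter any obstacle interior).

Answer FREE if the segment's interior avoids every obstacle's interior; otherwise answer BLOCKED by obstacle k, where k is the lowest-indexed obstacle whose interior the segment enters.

Obstacle 1 [(2,3) (7,1) (11,5) (11,11) (6,11)]:
  edge (2,3)–(7,1): clear
  edge (7,1)–(11,5): clear
  edge (11,5)–(11,11): clear
  edge (11,11)–(6,11): clear
  edge (6,11)–(2,3): clear
  midpoint (12,27/2) outside
  → clear
Obstacle 2 [(13,2) (21,0) (24,9) (19,10) (15,10)]:
  edge (13,2)–(21,0): clear
  edge (21,0)–(24,9): clear
  edge (24,9)–(19,10): clear
  edge (19,10)–(15,10): clear
  edge (15,10)–(13,2): clear
  midpoint (12,27/2) outside
  → clear
Obstacle 3 [(1,20) (11,15) (11,23)]:
  edge (1,20)–(11,15): clear
  edge (11,15)–(11,23): clear
  edge (11,23)–(1,20): clear
  midpoint (12,27/2) outside
  → clear

FREE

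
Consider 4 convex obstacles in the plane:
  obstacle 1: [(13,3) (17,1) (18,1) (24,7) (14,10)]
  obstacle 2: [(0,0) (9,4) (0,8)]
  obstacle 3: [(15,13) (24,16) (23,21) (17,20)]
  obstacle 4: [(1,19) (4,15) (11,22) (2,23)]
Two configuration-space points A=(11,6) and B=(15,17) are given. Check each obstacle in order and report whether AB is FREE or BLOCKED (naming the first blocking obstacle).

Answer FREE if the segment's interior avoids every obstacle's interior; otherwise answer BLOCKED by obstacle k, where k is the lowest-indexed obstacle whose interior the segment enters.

Obstacle 1 [(13,3) (17,1) (18,1) (24,7) (14,10)]:
  edge (13,3)–(17,1): clear
  edge (17,1)–(18,1): clear
  edge (18,1)–(24,7): clear
  edge (24,7)–(14,10): clear
  edge (14,10)–(13,3): clear
  midpoint (13,23/2) outside
  → clear
Obstacle 2 [(0,0) (9,4) (0,8)]:
  edge (0,0)–(9,4): clear
  edge (9,4)–(0,8): clear
  edge (0,8)–(0,0): clear
  midpoint (13,23/2) outside
  → clear
Obstacle 3 [(15,13) (24,16) (23,21) (17,20)]:
  edge (15,13)–(24,16): clear
  edge (24,16)–(23,21): clear
  edge (23,21)–(17,20): clear
  edge (17,20)–(15,13): clear
  midpoint (13,23/2) outside
  → clear
Obstacle 4 [(1,19) (4,15) (11,22) (2,23)]:
  edge (1,19)–(4,15): clear
  edge (4,15)–(11,22): clear
  edge (11,22)–(2,23): clear
  edge (2,23)–(1,19): clear
  midpoint (13,23/2) outside
  → clear

FREE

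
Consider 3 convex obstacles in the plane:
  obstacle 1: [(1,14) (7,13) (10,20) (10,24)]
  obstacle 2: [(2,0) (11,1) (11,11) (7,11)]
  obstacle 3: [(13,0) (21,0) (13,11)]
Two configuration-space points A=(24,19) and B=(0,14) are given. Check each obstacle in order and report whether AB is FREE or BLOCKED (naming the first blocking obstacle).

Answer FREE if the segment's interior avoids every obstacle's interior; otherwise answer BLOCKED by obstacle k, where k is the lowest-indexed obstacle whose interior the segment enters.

BLOCKED by obstacle 1

Obstacle 1 [(1,14) (7,13) (10,20) (10,24)]:
  edge (1,14)–(7,13): clear
  edge (7,13)–(10,20): crosses AB
  edge (10,20)–(10,24): clear
  edge (10,24)–(1,14): crosses AB
  → BLOCKED
Obstacle 2 [(2,0) (11,1) (11,11) (7,11)]:
  edge (2,0)–(11,1): clear
  edge (11,1)–(11,11): clear
  edge (11,11)–(7,11): clear
  edge (7,11)–(2,0): clear
  midpoint (12,33/2) outside
  → clear
Obstacle 3 [(13,0) (21,0) (13,11)]:
  edge (13,0)–(21,0): clear
  edge (21,0)–(13,11): clear
  edge (13,11)–(13,0): clear
  midpoint (12,33/2) outside
  → clear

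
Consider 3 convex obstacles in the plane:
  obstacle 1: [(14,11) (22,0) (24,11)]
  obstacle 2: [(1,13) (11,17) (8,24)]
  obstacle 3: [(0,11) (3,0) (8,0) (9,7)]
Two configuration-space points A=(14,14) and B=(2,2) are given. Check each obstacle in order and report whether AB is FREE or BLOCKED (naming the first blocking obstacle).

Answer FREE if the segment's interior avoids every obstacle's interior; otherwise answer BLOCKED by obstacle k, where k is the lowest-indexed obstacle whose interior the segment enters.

BLOCKED by obstacle 3

Obstacle 1 [(14,11) (22,0) (24,11)]:
  edge (14,11)–(22,0): clear
  edge (22,0)–(24,11): clear
  edge (24,11)–(14,11): clear
  midpoint (8,8) outside
  → clear
Obstacle 2 [(1,13) (11,17) (8,24)]:
  edge (1,13)–(11,17): clear
  edge (11,17)–(8,24): clear
  edge (8,24)–(1,13): clear
  midpoint (8,8) outside
  → clear
Obstacle 3 [(0,11) (3,0) (8,0) (9,7)]:
  edge (0,11)–(3,0): crosses AB
  edge (3,0)–(8,0): clear
  edge (8,0)–(9,7): clear
  edge (9,7)–(0,11): crosses AB
  → BLOCKED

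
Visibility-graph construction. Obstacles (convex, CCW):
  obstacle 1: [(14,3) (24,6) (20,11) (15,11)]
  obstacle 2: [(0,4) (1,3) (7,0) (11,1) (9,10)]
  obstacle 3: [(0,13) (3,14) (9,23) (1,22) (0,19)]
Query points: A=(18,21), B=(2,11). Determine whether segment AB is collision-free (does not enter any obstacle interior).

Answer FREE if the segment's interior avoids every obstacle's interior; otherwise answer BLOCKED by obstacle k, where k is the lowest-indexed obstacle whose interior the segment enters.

Obstacle 1 [(14,3) (24,6) (20,11) (15,11)]:
  edge (14,3)–(24,6): clear
  edge (24,6)–(20,11): clear
  edge (20,11)–(15,11): clear
  edge (15,11)–(14,3): clear
  midpoint (10,16) outside
  → clear
Obstacle 2 [(0,4) (1,3) (7,0) (11,1) (9,10)]:
  edge (0,4)–(1,3): clear
  edge (1,3)–(7,0): clear
  edge (7,0)–(11,1): clear
  edge (11,1)–(9,10): clear
  edge (9,10)–(0,4): clear
  midpoint (10,16) outside
  → clear
Obstacle 3 [(0,13) (3,14) (9,23) (1,22) (0,19)]:
  edge (0,13)–(3,14): clear
  edge (3,14)–(9,23): clear
  edge (9,23)–(1,22): clear
  edge (1,22)–(0,19): clear
  edge (0,19)–(0,13): clear
  midpoint (10,16) outside
  → clear

FREE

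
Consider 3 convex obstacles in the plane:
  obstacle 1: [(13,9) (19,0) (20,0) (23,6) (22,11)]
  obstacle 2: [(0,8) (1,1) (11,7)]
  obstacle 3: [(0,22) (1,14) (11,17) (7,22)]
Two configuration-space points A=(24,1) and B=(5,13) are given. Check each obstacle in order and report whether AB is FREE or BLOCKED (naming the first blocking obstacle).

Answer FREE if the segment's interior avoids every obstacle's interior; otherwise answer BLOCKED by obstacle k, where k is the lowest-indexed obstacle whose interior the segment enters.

BLOCKED by obstacle 1

Obstacle 1 [(13,9) (19,0) (20,0) (23,6) (22,11)]:
  edge (13,9)–(19,0): crosses AB
  edge (19,0)–(20,0): clear
  edge (20,0)–(23,6): crosses AB
  edge (23,6)–(22,11): clear
  edge (22,11)–(13,9): clear
  → BLOCKED
Obstacle 2 [(0,8) (1,1) (11,7)]:
  edge (0,8)–(1,1): clear
  edge (1,1)–(11,7): clear
  edge (11,7)–(0,8): clear
  midpoint (29/2,7) outside
  → clear
Obstacle 3 [(0,22) (1,14) (11,17) (7,22)]:
  edge (0,22)–(1,14): clear
  edge (1,14)–(11,17): clear
  edge (11,17)–(7,22): clear
  edge (7,22)–(0,22): clear
  midpoint (29/2,7) outside
  → clear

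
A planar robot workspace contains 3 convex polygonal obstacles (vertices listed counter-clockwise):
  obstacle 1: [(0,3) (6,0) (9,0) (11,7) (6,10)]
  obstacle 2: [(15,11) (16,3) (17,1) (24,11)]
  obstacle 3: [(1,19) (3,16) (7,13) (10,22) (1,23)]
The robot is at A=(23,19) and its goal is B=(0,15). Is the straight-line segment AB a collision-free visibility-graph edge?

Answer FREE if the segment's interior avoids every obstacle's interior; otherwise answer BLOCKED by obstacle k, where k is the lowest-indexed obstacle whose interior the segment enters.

Obstacle 1 [(0,3) (6,0) (9,0) (11,7) (6,10)]:
  edge (0,3)–(6,0): clear
  edge (6,0)–(9,0): clear
  edge (9,0)–(11,7): clear
  edge (11,7)–(6,10): clear
  edge (6,10)–(0,3): clear
  midpoint (23/2,17) outside
  → clear
Obstacle 2 [(15,11) (16,3) (17,1) (24,11)]:
  edge (15,11)–(16,3): clear
  edge (16,3)–(17,1): clear
  edge (17,1)–(24,11): clear
  edge (24,11)–(15,11): clear
  midpoint (23/2,17) outside
  → clear
Obstacle 3 [(1,19) (3,16) (7,13) (10,22) (1,23)]:
  edge (1,19)–(3,16): clear
  edge (3,16)–(7,13): crosses AB
  edge (7,13)–(10,22): crosses AB
  edge (10,22)–(1,23): clear
  edge (1,23)–(1,19): clear
  → BLOCKED

BLOCKED by obstacle 3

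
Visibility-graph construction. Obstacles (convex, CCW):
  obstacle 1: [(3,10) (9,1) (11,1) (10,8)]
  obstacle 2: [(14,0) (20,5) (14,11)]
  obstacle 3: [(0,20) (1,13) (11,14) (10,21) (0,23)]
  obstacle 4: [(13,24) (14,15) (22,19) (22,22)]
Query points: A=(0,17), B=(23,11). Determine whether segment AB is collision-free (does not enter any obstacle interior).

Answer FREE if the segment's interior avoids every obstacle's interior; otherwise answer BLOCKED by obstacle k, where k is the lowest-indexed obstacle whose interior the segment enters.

BLOCKED by obstacle 3

Obstacle 1 [(3,10) (9,1) (11,1) (10,8)]:
  edge (3,10)–(9,1): clear
  edge (9,1)–(11,1): clear
  edge (11,1)–(10,8): clear
  edge (10,8)–(3,10): clear
  midpoint (23/2,14) outside
  → clear
Obstacle 2 [(14,0) (20,5) (14,11)]:
  edge (14,0)–(20,5): clear
  edge (20,5)–(14,11): clear
  edge (14,11)–(14,0): clear
  midpoint (23/2,14) outside
  → clear
Obstacle 3 [(0,20) (1,13) (11,14) (10,21) (0,23)]:
  edge (0,20)–(1,13): crosses AB
  edge (1,13)–(11,14): clear
  edge (11,14)–(10,21): crosses AB
  edge (10,21)–(0,23): clear
  edge (0,23)–(0,20): clear
  → BLOCKED
Obstacle 4 [(13,24) (14,15) (22,19) (22,22)]:
  edge (13,24)–(14,15): clear
  edge (14,15)–(22,19): clear
  edge (22,19)–(22,22): clear
  edge (22,22)–(13,24): clear
  midpoint (23/2,14) outside
  → clear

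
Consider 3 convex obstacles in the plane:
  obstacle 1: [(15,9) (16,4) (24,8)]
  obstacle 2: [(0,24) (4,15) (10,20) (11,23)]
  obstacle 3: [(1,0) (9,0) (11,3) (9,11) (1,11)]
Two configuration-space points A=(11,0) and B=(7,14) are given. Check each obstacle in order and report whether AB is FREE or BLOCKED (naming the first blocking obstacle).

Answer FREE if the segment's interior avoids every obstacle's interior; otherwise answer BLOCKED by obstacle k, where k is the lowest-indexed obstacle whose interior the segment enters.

BLOCKED by obstacle 3

Obstacle 1 [(15,9) (16,4) (24,8)]:
  edge (15,9)–(16,4): clear
  edge (16,4)–(24,8): clear
  edge (24,8)–(15,9): clear
  midpoint (9,7) outside
  → clear
Obstacle 2 [(0,24) (4,15) (10,20) (11,23)]:
  edge (0,24)–(4,15): clear
  edge (4,15)–(10,20): clear
  edge (10,20)–(11,23): clear
  edge (11,23)–(0,24): clear
  midpoint (9,7) outside
  → clear
Obstacle 3 [(1,0) (9,0) (11,3) (9,11) (1,11)]:
  edge (1,0)–(9,0): clear
  edge (9,0)–(11,3): crosses AB
  edge (11,3)–(9,11): clear
  edge (9,11)–(1,11): crosses AB
  edge (1,11)–(1,0): clear
  → BLOCKED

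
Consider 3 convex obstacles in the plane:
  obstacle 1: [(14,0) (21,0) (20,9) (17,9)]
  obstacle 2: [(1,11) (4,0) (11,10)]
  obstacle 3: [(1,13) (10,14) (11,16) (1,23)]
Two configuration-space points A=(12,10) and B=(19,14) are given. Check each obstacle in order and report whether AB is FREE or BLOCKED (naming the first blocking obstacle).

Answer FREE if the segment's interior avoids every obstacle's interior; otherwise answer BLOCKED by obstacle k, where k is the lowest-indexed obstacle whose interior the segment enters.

Obstacle 1 [(14,0) (21,0) (20,9) (17,9)]:
  edge (14,0)–(21,0): clear
  edge (21,0)–(20,9): clear
  edge (20,9)–(17,9): clear
  edge (17,9)–(14,0): clear
  midpoint (31/2,12) outside
  → clear
Obstacle 2 [(1,11) (4,0) (11,10)]:
  edge (1,11)–(4,0): clear
  edge (4,0)–(11,10): clear
  edge (11,10)–(1,11): clear
  midpoint (31/2,12) outside
  → clear
Obstacle 3 [(1,13) (10,14) (11,16) (1,23)]:
  edge (1,13)–(10,14): clear
  edge (10,14)–(11,16): clear
  edge (11,16)–(1,23): clear
  edge (1,23)–(1,13): clear
  midpoint (31/2,12) outside
  → clear

FREE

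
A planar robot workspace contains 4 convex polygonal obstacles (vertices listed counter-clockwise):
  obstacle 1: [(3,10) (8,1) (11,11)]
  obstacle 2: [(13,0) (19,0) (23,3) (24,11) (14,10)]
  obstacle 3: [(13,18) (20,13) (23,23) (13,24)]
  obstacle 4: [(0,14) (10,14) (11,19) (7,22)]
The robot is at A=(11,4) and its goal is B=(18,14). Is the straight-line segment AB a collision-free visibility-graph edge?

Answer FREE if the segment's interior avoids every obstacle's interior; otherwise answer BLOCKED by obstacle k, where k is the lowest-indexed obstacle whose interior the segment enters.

Obstacle 1 [(3,10) (8,1) (11,11)]:
  edge (3,10)–(8,1): clear
  edge (8,1)–(11,11): clear
  edge (11,11)–(3,10): clear
  midpoint (29/2,9) outside
  → clear
Obstacle 2 [(13,0) (19,0) (23,3) (24,11) (14,10)]:
  edge (13,0)–(19,0): clear
  edge (19,0)–(23,3): clear
  edge (23,3)–(24,11): clear
  edge (24,11)–(14,10): crosses AB
  edge (14,10)–(13,0): crosses AB
  → BLOCKED
Obstacle 3 [(13,18) (20,13) (23,23) (13,24)]:
  edge (13,18)–(20,13): clear
  edge (20,13)–(23,23): clear
  edge (23,23)–(13,24): clear
  edge (13,24)–(13,18): clear
  midpoint (29/2,9) outside
  → clear
Obstacle 4 [(0,14) (10,14) (11,19) (7,22)]:
  edge (0,14)–(10,14): clear
  edge (10,14)–(11,19): clear
  edge (11,19)–(7,22): clear
  edge (7,22)–(0,14): clear
  midpoint (29/2,9) outside
  → clear

BLOCKED by obstacle 2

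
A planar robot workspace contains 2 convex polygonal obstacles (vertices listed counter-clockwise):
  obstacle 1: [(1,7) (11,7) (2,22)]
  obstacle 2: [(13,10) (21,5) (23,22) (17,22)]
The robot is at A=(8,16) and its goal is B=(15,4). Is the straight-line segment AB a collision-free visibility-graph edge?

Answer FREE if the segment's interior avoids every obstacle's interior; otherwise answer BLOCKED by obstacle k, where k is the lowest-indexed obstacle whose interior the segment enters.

FREE

Obstacle 1 [(1,7) (11,7) (2,22)]:
  edge (1,7)–(11,7): clear
  edge (11,7)–(2,22): clear
  edge (2,22)–(1,7): clear
  midpoint (23/2,10) outside
  → clear
Obstacle 2 [(13,10) (21,5) (23,22) (17,22)]:
  edge (13,10)–(21,5): clear
  edge (21,5)–(23,22): clear
  edge (23,22)–(17,22): clear
  edge (17,22)–(13,10): clear
  midpoint (23/2,10) outside
  → clear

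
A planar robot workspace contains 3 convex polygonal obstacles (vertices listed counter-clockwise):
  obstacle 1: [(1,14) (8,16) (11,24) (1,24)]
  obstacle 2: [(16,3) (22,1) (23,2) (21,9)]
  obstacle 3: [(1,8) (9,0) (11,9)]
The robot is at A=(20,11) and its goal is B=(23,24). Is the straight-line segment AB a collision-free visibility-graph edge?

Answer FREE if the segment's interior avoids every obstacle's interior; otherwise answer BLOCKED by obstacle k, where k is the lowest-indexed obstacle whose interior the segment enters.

FREE

Obstacle 1 [(1,14) (8,16) (11,24) (1,24)]:
  edge (1,14)–(8,16): clear
  edge (8,16)–(11,24): clear
  edge (11,24)–(1,24): clear
  edge (1,24)–(1,14): clear
  midpoint (43/2,35/2) outside
  → clear
Obstacle 2 [(16,3) (22,1) (23,2) (21,9)]:
  edge (16,3)–(22,1): clear
  edge (22,1)–(23,2): clear
  edge (23,2)–(21,9): clear
  edge (21,9)–(16,3): clear
  midpoint (43/2,35/2) outside
  → clear
Obstacle 3 [(1,8) (9,0) (11,9)]:
  edge (1,8)–(9,0): clear
  edge (9,0)–(11,9): clear
  edge (11,9)–(1,8): clear
  midpoint (43/2,35/2) outside
  → clear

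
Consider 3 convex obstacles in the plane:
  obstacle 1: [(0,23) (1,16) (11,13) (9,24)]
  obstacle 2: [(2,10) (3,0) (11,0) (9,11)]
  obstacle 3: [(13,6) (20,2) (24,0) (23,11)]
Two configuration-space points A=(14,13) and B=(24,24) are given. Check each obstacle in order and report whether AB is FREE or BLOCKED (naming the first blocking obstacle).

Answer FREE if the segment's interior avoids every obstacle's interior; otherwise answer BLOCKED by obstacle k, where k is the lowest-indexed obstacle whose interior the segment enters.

Obstacle 1 [(0,23) (1,16) (11,13) (9,24)]:
  edge (0,23)–(1,16): clear
  edge (1,16)–(11,13): clear
  edge (11,13)–(9,24): clear
  edge (9,24)–(0,23): clear
  midpoint (19,37/2) outside
  → clear
Obstacle 2 [(2,10) (3,0) (11,0) (9,11)]:
  edge (2,10)–(3,0): clear
  edge (3,0)–(11,0): clear
  edge (11,0)–(9,11): clear
  edge (9,11)–(2,10): clear
  midpoint (19,37/2) outside
  → clear
Obstacle 3 [(13,6) (20,2) (24,0) (23,11)]:
  edge (13,6)–(20,2): clear
  edge (20,2)–(24,0): clear
  edge (24,0)–(23,11): clear
  edge (23,11)–(13,6): clear
  midpoint (19,37/2) outside
  → clear

FREE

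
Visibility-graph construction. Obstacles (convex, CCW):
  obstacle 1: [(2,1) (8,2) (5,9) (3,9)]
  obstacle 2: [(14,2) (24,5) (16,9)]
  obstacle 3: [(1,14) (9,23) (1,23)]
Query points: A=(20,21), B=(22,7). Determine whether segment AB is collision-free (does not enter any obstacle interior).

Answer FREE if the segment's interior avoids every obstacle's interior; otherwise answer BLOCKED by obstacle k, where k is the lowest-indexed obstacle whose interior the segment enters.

FREE

Obstacle 1 [(2,1) (8,2) (5,9) (3,9)]:
  edge (2,1)–(8,2): clear
  edge (8,2)–(5,9): clear
  edge (5,9)–(3,9): clear
  edge (3,9)–(2,1): clear
  midpoint (21,14) outside
  → clear
Obstacle 2 [(14,2) (24,5) (16,9)]:
  edge (14,2)–(24,5): clear
  edge (24,5)–(16,9): clear
  edge (16,9)–(14,2): clear
  midpoint (21,14) outside
  → clear
Obstacle 3 [(1,14) (9,23) (1,23)]:
  edge (1,14)–(9,23): clear
  edge (9,23)–(1,23): clear
  edge (1,23)–(1,14): clear
  midpoint (21,14) outside
  → clear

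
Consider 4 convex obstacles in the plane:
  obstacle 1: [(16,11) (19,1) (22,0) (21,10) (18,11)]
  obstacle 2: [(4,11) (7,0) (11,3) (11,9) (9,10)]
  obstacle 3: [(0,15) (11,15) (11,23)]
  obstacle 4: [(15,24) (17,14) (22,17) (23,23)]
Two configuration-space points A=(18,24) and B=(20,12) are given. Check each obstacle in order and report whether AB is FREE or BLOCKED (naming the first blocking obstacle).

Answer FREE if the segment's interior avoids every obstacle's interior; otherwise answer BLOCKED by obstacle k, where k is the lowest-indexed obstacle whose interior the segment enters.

Obstacle 1 [(16,11) (19,1) (22,0) (21,10) (18,11)]:
  edge (16,11)–(19,1): clear
  edge (19,1)–(22,0): clear
  edge (22,0)–(21,10): clear
  edge (21,10)–(18,11): clear
  edge (18,11)–(16,11): clear
  midpoint (19,18) outside
  → clear
Obstacle 2 [(4,11) (7,0) (11,3) (11,9) (9,10)]:
  edge (4,11)–(7,0): clear
  edge (7,0)–(11,3): clear
  edge (11,3)–(11,9): clear
  edge (11,9)–(9,10): clear
  edge (9,10)–(4,11): clear
  midpoint (19,18) outside
  → clear
Obstacle 3 [(0,15) (11,15) (11,23)]:
  edge (0,15)–(11,15): clear
  edge (11,15)–(11,23): clear
  edge (11,23)–(0,15): clear
  midpoint (19,18) outside
  → clear
Obstacle 4 [(15,24) (17,14) (22,17) (23,23)]:
  edge (15,24)–(17,14): clear
  edge (17,14)–(22,17): crosses AB
  edge (22,17)–(23,23): clear
  edge (23,23)–(15,24): crosses AB
  → BLOCKED

BLOCKED by obstacle 4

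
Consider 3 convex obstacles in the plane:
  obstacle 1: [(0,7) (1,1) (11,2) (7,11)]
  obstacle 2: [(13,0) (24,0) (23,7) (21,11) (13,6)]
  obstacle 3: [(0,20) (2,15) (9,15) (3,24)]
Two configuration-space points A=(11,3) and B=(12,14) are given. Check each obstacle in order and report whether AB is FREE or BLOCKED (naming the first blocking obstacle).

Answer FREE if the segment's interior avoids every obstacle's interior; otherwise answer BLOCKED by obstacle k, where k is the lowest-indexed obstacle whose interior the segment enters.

Obstacle 1 [(0,7) (1,1) (11,2) (7,11)]:
  edge (0,7)–(1,1): clear
  edge (1,1)–(11,2): clear
  edge (11,2)–(7,11): clear
  edge (7,11)–(0,7): clear
  midpoint (23/2,17/2) outside
  → clear
Obstacle 2 [(13,0) (24,0) (23,7) (21,11) (13,6)]:
  edge (13,0)–(24,0): clear
  edge (24,0)–(23,7): clear
  edge (23,7)–(21,11): clear
  edge (21,11)–(13,6): clear
  edge (13,6)–(13,0): clear
  midpoint (23/2,17/2) outside
  → clear
Obstacle 3 [(0,20) (2,15) (9,15) (3,24)]:
  edge (0,20)–(2,15): clear
  edge (2,15)–(9,15): clear
  edge (9,15)–(3,24): clear
  edge (3,24)–(0,20): clear
  midpoint (23/2,17/2) outside
  → clear

FREE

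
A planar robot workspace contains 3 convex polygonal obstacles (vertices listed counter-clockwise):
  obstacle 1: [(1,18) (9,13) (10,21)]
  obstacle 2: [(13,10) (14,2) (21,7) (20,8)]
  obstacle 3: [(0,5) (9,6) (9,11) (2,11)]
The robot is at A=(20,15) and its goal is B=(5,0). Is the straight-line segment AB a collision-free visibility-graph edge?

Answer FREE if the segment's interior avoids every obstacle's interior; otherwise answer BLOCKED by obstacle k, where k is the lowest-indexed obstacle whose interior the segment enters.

Obstacle 1 [(1,18) (9,13) (10,21)]:
  edge (1,18)–(9,13): clear
  edge (9,13)–(10,21): clear
  edge (10,21)–(1,18): clear
  midpoint (25/2,15/2) outside
  → clear
Obstacle 2 [(13,10) (14,2) (21,7) (20,8)]:
  edge (13,10)–(14,2): crosses AB
  edge (14,2)–(21,7): clear
  edge (21,7)–(20,8): clear
  edge (20,8)–(13,10): crosses AB
  → BLOCKED
Obstacle 3 [(0,5) (9,6) (9,11) (2,11)]:
  edge (0,5)–(9,6): clear
  edge (9,6)–(9,11): clear
  edge (9,11)–(2,11): clear
  edge (2,11)–(0,5): clear
  midpoint (25/2,15/2) outside
  → clear

BLOCKED by obstacle 2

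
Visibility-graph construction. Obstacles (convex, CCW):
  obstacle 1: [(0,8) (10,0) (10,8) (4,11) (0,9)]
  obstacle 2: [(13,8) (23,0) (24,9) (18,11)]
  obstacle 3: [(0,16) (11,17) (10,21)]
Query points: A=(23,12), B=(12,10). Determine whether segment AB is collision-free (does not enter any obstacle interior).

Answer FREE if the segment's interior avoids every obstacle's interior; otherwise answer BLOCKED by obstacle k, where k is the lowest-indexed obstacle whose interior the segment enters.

FREE

Obstacle 1 [(0,8) (10,0) (10,8) (4,11) (0,9)]:
  edge (0,8)–(10,0): clear
  edge (10,0)–(10,8): clear
  edge (10,8)–(4,11): clear
  edge (4,11)–(0,9): clear
  edge (0,9)–(0,8): clear
  midpoint (35/2,11) outside
  → clear
Obstacle 2 [(13,8) (23,0) (24,9) (18,11)]:
  edge (13,8)–(23,0): clear
  edge (23,0)–(24,9): clear
  edge (24,9)–(18,11): clear
  edge (18,11)–(13,8): clear
  midpoint (35/2,11) outside
  → clear
Obstacle 3 [(0,16) (11,17) (10,21)]:
  edge (0,16)–(11,17): clear
  edge (11,17)–(10,21): clear
  edge (10,21)–(0,16): clear
  midpoint (35/2,11) outside
  → clear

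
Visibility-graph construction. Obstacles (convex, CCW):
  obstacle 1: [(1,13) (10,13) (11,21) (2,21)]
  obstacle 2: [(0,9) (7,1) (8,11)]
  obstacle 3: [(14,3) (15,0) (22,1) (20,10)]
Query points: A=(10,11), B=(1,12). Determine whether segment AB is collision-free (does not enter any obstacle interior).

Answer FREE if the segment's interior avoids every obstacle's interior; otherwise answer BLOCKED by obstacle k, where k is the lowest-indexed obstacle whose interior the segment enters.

Obstacle 1 [(1,13) (10,13) (11,21) (2,21)]:
  edge (1,13)–(10,13): clear
  edge (10,13)–(11,21): clear
  edge (11,21)–(2,21): clear
  edge (2,21)–(1,13): clear
  midpoint (11/2,23/2) outside
  → clear
Obstacle 2 [(0,9) (7,1) (8,11)]:
  edge (0,9)–(7,1): clear
  edge (7,1)–(8,11): clear
  edge (8,11)–(0,9): clear
  midpoint (11/2,23/2) outside
  → clear
Obstacle 3 [(14,3) (15,0) (22,1) (20,10)]:
  edge (14,3)–(15,0): clear
  edge (15,0)–(22,1): clear
  edge (22,1)–(20,10): clear
  edge (20,10)–(14,3): clear
  midpoint (11/2,23/2) outside
  → clear

FREE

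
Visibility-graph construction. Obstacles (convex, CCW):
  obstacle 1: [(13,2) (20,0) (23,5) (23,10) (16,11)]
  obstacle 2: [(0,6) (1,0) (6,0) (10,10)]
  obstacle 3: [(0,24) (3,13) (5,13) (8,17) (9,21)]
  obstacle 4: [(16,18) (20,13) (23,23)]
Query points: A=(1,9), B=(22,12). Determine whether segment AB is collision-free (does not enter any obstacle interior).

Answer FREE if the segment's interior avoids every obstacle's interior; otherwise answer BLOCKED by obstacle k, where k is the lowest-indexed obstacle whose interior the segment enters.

Obstacle 1 [(13,2) (20,0) (23,5) (23,10) (16,11)]:
  edge (13,2)–(20,0): clear
  edge (20,0)–(23,5): clear
  edge (23,5)–(23,10): clear
  edge (23,10)–(16,11): clear
  edge (16,11)–(13,2): clear
  midpoint (23/2,21/2) outside
  → clear
Obstacle 2 [(0,6) (1,0) (6,0) (10,10)]:
  edge (0,6)–(1,0): clear
  edge (1,0)–(6,0): clear
  edge (6,0)–(10,10): clear
  edge (10,10)–(0,6): clear
  midpoint (23/2,21/2) outside
  → clear
Obstacle 3 [(0,24) (3,13) (5,13) (8,17) (9,21)]:
  edge (0,24)–(3,13): clear
  edge (3,13)–(5,13): clear
  edge (5,13)–(8,17): clear
  edge (8,17)–(9,21): clear
  edge (9,21)–(0,24): clear
  midpoint (23/2,21/2) outside
  → clear
Obstacle 4 [(16,18) (20,13) (23,23)]:
  edge (16,18)–(20,13): clear
  edge (20,13)–(23,23): clear
  edge (23,23)–(16,18): clear
  midpoint (23/2,21/2) outside
  → clear

FREE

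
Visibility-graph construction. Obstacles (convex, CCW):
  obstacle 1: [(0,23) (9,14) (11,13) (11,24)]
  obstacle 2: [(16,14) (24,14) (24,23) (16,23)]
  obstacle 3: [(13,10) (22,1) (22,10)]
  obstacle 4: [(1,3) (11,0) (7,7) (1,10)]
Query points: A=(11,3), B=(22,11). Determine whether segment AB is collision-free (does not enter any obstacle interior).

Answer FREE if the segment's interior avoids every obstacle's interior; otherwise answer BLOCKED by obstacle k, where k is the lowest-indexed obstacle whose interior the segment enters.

Obstacle 1 [(0,23) (9,14) (11,13) (11,24)]:
  edge (0,23)–(9,14): clear
  edge (9,14)–(11,13): clear
  edge (11,13)–(11,24): clear
  edge (11,24)–(0,23): clear
  midpoint (33/2,7) outside
  → clear
Obstacle 2 [(16,14) (24,14) (24,23) (16,23)]:
  edge (16,14)–(24,14): clear
  edge (24,14)–(24,23): clear
  edge (24,23)–(16,23): clear
  edge (16,23)–(16,14): clear
  midpoint (33/2,7) outside
  → clear
Obstacle 3 [(13,10) (22,1) (22,10)]:
  edge (13,10)–(22,1): crosses AB
  edge (22,1)–(22,10): clear
  edge (22,10)–(13,10): crosses AB
  → BLOCKED
Obstacle 4 [(1,3) (11,0) (7,7) (1,10)]:
  edge (1,3)–(11,0): clear
  edge (11,0)–(7,7): clear
  edge (7,7)–(1,10): clear
  edge (1,10)–(1,3): clear
  midpoint (33/2,7) outside
  → clear

BLOCKED by obstacle 3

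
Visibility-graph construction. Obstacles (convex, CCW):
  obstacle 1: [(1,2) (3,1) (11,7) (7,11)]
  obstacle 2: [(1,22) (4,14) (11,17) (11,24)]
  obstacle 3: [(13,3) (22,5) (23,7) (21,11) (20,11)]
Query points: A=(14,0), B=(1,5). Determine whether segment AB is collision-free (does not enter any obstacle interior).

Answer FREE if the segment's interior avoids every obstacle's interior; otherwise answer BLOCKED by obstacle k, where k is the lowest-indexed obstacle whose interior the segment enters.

BLOCKED by obstacle 1

Obstacle 1 [(1,2) (3,1) (11,7) (7,11)]:
  edge (1,2)–(3,1): clear
  edge (3,1)–(11,7): crosses AB
  edge (11,7)–(7,11): clear
  edge (7,11)–(1,2): crosses AB
  → BLOCKED
Obstacle 2 [(1,22) (4,14) (11,17) (11,24)]:
  edge (1,22)–(4,14): clear
  edge (4,14)–(11,17): clear
  edge (11,17)–(11,24): clear
  edge (11,24)–(1,22): clear
  midpoint (15/2,5/2) outside
  → clear
Obstacle 3 [(13,3) (22,5) (23,7) (21,11) (20,11)]:
  edge (13,3)–(22,5): clear
  edge (22,5)–(23,7): clear
  edge (23,7)–(21,11): clear
  edge (21,11)–(20,11): clear
  edge (20,11)–(13,3): clear
  midpoint (15/2,5/2) outside
  → clear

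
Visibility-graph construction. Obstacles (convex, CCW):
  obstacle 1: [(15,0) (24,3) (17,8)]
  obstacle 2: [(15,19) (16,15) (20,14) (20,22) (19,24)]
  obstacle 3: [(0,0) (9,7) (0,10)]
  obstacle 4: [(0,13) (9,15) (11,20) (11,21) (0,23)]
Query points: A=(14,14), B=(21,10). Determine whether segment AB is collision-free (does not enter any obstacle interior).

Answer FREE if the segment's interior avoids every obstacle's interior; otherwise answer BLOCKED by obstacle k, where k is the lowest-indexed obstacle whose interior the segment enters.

FREE

Obstacle 1 [(15,0) (24,3) (17,8)]:
  edge (15,0)–(24,3): clear
  edge (24,3)–(17,8): clear
  edge (17,8)–(15,0): clear
  midpoint (35/2,12) outside
  → clear
Obstacle 2 [(15,19) (16,15) (20,14) (20,22) (19,24)]:
  edge (15,19)–(16,15): clear
  edge (16,15)–(20,14): clear
  edge (20,14)–(20,22): clear
  edge (20,22)–(19,24): clear
  edge (19,24)–(15,19): clear
  midpoint (35/2,12) outside
  → clear
Obstacle 3 [(0,0) (9,7) (0,10)]:
  edge (0,0)–(9,7): clear
  edge (9,7)–(0,10): clear
  edge (0,10)–(0,0): clear
  midpoint (35/2,12) outside
  → clear
Obstacle 4 [(0,13) (9,15) (11,20) (11,21) (0,23)]:
  edge (0,13)–(9,15): clear
  edge (9,15)–(11,20): clear
  edge (11,20)–(11,21): clear
  edge (11,21)–(0,23): clear
  edge (0,23)–(0,13): clear
  midpoint (35/2,12) outside
  → clear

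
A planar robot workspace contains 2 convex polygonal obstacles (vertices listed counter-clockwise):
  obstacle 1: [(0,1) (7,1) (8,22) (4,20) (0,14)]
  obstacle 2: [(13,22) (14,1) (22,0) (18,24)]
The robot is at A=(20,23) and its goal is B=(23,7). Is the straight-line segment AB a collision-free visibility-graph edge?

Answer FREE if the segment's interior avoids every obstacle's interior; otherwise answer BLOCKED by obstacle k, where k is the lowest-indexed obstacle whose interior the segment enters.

FREE

Obstacle 1 [(0,1) (7,1) (8,22) (4,20) (0,14)]:
  edge (0,1)–(7,1): clear
  edge (7,1)–(8,22): clear
  edge (8,22)–(4,20): clear
  edge (4,20)–(0,14): clear
  edge (0,14)–(0,1): clear
  midpoint (43/2,15) outside
  → clear
Obstacle 2 [(13,22) (14,1) (22,0) (18,24)]:
  edge (13,22)–(14,1): clear
  edge (14,1)–(22,0): clear
  edge (22,0)–(18,24): clear
  edge (18,24)–(13,22): clear
  midpoint (43/2,15) outside
  → clear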